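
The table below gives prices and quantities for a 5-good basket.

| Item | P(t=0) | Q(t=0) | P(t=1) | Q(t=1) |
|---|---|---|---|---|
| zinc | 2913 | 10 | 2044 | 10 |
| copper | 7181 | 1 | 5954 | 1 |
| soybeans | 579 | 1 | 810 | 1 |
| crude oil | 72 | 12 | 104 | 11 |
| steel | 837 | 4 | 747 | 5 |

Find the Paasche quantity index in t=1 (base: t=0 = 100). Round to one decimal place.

Paasche quantity index uses current-period prices as weights.
ΣP(t=1)·Q(t=1) = 2044×10 + 5954×1 + 810×1 + 104×11 + 747×5 = 20440 + 5954 + 810 + 1144 + 3735 = 32083
ΣP(t=1)·Q(t=0) = 2044×10 + 5954×1 + 810×1 + 104×12 + 747×4 = 20440 + 5954 + 810 + 1248 + 2988 = 31440
Index = 32083 / 31440 × 100 = 102.0452

102.0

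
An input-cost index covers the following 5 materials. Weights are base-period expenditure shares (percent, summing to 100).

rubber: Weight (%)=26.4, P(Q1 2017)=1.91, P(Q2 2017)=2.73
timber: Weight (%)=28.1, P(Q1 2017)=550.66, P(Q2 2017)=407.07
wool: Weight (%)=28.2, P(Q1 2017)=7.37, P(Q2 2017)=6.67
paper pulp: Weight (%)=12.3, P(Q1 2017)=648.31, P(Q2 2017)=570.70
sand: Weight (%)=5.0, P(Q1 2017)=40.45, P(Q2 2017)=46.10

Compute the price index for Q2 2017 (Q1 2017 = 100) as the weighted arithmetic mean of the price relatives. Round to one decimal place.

rubber: 26.4 × (2.73/1.91) = 26.4 × 1.429319 = 37.7340
timber: 28.1 × (407.07/550.66) = 28.1 × 0.739240 = 20.7726
wool: 28.2 × (6.67/7.37) = 28.2 × 0.905020 = 25.5216
paper pulp: 12.3 × (570.70/648.31) = 12.3 × 0.880289 = 10.8276
sand: 5.0 × (46.10/40.45) = 5.0 × 1.139679 = 5.6984
Index = Σ wᵢ·(p₁ᵢ/p₀ᵢ) = 37.7340 + 20.7726 + 25.5216 + 10.8276 + 5.6984 = 100.5542

100.6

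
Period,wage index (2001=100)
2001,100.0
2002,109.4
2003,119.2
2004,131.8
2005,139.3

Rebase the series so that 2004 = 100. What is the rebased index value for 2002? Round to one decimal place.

83.0

Rebased(2002) = 109.4 / 131.8 × 100 = 83.0046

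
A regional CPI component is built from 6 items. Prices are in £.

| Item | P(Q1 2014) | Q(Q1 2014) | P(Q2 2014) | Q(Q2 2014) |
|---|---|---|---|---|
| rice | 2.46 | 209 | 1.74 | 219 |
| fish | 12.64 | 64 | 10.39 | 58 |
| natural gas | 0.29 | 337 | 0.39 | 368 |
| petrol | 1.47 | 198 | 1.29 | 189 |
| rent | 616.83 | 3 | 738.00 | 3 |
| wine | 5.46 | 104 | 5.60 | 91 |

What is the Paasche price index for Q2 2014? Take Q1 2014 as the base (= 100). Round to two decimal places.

102.27

Paasche price index uses current-period quantities as weights.
ΣP(Q2 2014)·Q(Q2 2014) = 1.74×219 + 10.39×58 + 0.39×368 + 1.29×189 + 738.00×3 + 5.60×91 = 381.06 + 602.62 + 143.52 + 243.81 + 2214 + 509.6 = 4094.61
ΣP(Q1 2014)·Q(Q2 2014) = 2.46×219 + 12.64×58 + 0.29×368 + 1.47×189 + 616.83×3 + 5.46×91 = 538.74 + 733.12 + 106.72 + 277.83 + 1850.49 + 496.86 = 4003.76
Index = 4094.61 / 4003.76 × 100 = 102.2691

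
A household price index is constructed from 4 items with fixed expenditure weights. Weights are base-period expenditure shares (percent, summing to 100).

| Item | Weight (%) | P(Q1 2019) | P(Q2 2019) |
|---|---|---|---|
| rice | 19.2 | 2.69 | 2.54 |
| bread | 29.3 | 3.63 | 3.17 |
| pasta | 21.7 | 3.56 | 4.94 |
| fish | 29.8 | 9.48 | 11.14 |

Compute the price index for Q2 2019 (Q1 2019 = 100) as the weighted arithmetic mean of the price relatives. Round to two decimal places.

108.85

rice: 19.2 × (2.54/2.69) = 19.2 × 0.944238 = 18.1294
bread: 29.3 × (3.17/3.63) = 29.3 × 0.873278 = 25.5871
pasta: 21.7 × (4.94/3.56) = 21.7 × 1.387640 = 30.1118
fish: 29.8 × (11.14/9.48) = 29.8 × 1.175105 = 35.0181
Index = Σ wᵢ·(p₁ᵢ/p₀ᵢ) = 18.1294 + 25.5871 + 30.1118 + 35.0181 = 108.8464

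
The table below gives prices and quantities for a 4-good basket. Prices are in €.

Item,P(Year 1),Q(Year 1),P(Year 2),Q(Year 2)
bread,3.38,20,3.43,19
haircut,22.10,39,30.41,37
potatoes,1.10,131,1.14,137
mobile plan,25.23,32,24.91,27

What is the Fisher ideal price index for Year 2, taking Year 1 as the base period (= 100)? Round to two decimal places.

Laspeyres component (base-period weights):
ΣP(Year 2)Q(Year 1) = 3.43×20 + 30.41×39 + 1.14×131 + 24.91×32 = 68.6 + 1185.99 + 149.34 + 797.12 = 2201.05
ΣP(Year 1)Q(Year 1) = 3.38×20 + 22.10×39 + 1.10×131 + 25.23×32 = 67.6 + 861.9 + 144.1 + 807.36 = 1880.96
L = 2201.05 / 1880.96 × 100 = 117.0174
Paasche component (current-period weights):
ΣP(Year 2)Q(Year 2) = 3.43×19 + 30.41×37 + 1.14×137 + 24.91×27 = 65.17 + 1125.17 + 156.18 + 672.57 = 2019.09
ΣP(Year 1)Q(Year 2) = 3.38×19 + 22.10×37 + 1.10×137 + 25.23×27 = 64.22 + 817.7 + 150.7 + 681.21 = 1713.83
P = 2019.09 / 1713.83 × 100 = 117.8116
Fisher = √(L × P) = √(117.0174 × 117.8116) = 117.4138

117.41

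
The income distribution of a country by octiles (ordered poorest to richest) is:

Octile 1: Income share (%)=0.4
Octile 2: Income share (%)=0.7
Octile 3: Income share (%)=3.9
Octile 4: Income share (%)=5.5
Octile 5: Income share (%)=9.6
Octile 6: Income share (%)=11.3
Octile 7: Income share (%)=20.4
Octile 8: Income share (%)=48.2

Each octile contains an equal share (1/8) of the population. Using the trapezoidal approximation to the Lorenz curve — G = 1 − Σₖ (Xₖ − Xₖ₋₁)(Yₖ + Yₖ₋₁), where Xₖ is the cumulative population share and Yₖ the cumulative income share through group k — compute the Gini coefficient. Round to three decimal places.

Cumulative income shares Yₖ: 0.0040, 0.0110, 0.0500, 0.1050, 0.2010, 0.3140, 0.5180, 1.0000
Σ (Xₖ−Xₖ₋₁)(Yₖ+Yₖ₋₁) = (1/8)(0.0040+0.0000) + (1/8)(0.0110+0.0040) + (1/8)(0.0500+0.0110) + (1/8)(0.1050+0.0500) + (1/8)(0.2010+0.1050) + (1/8)(0.3140+0.2010) + (1/8)(0.5180+0.3140) + (1/8)(1.0000+0.5180)
  = 0.0005 + 0.0019 + 0.0076 + 0.0194 + 0.0383 + 0.0644 + 0.1040 + 0.1898 = 0.4258
G = 1 − 0.4258 = 0.5742

0.574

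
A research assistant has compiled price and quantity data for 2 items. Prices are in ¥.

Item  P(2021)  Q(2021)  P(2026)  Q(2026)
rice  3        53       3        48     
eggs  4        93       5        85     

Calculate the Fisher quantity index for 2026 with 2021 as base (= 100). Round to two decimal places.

Laspeyres component (base-period weights):
ΣP(2021)Q(2026) = 3×48 + 4×85 = 144 + 340 = 484
ΣP(2021)Q(2021) = 3×53 + 4×93 = 159 + 372 = 531
L = 484 / 531 × 100 = 91.1488
Paasche component (current-period weights):
ΣP(2026)Q(2026) = 3×48 + 5×85 = 144 + 425 = 569
ΣP(2026)Q(2021) = 3×53 + 5×93 = 159 + 465 = 624
P = 569 / 624 × 100 = 91.1859
Fisher = √(L × P) = √(91.1488 × 91.1859) = 91.1673

91.17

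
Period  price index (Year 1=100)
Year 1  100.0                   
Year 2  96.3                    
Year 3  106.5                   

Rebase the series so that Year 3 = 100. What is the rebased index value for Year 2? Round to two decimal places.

90.42

Rebased(Year 2) = 96.3 / 106.5 × 100 = 90.4225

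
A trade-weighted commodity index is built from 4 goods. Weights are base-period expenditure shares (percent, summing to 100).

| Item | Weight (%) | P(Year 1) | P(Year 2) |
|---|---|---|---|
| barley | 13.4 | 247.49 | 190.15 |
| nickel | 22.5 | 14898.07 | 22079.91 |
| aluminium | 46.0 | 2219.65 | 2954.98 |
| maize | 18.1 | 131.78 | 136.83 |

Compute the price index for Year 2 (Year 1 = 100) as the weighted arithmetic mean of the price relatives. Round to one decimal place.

barley: 13.4 × (190.15/247.49) = 13.4 × 0.768314 = 10.2954
nickel: 22.5 × (22079.91/14898.07) = 22.5 × 1.482065 = 33.3465
aluminium: 46.0 × (2954.98/2219.65) = 46.0 × 1.331282 = 61.2390
maize: 18.1 × (136.83/131.78) = 18.1 × 1.038321 = 18.7936
Index = Σ wᵢ·(p₁ᵢ/p₀ᵢ) = 10.2954 + 33.3465 + 61.2390 + 18.7936 = 123.6745

123.7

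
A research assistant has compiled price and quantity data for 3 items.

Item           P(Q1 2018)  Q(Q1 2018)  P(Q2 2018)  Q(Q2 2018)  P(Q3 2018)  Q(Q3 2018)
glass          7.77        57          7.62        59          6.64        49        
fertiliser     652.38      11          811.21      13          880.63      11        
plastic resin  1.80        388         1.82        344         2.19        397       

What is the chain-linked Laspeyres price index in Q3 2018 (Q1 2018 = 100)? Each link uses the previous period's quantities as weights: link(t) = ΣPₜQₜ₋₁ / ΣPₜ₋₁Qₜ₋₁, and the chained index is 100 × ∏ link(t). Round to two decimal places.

Link Q1 2018→Q2 2018:
ΣP(Q2 2018)Q(Q1 2018) = 7.62×57 + 811.21×11 + 1.82×388 = 434.34 + 8923.31 + 706.16 = 10063.81
ΣP(Q1 2018)Q(Q1 2018) = 7.77×57 + 652.38×11 + 1.80×388 = 442.89 + 7176.18 + 698.4 = 8317.47
link = 10063.81/8317.47 = 1.209960
Link Q2 2018→Q3 2018:
ΣP(Q3 2018)Q(Q2 2018) = 6.64×59 + 880.63×13 + 2.19×344 = 391.76 + 11448.19 + 753.36 = 12593.31
ΣP(Q2 2018)Q(Q2 2018) = 7.62×59 + 811.21×13 + 1.82×344 = 449.58 + 10545.73 + 626.08 = 11621.39
link = 12593.31/11621.39 = 1.083632
Chained index = 100 × 1.209960 × 1.083632 = 131.1152

131.12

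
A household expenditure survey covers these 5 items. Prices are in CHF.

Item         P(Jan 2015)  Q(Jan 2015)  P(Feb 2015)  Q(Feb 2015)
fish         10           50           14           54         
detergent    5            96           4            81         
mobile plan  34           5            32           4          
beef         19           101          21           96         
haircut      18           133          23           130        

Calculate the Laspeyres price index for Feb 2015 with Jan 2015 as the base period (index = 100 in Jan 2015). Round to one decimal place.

Laspeyres price index uses base-period quantities as weights.
ΣP(Feb 2015)·Q(Jan 2015) = 14×50 + 4×96 + 32×5 + 21×101 + 23×133 = 700 + 384 + 160 + 2121 + 3059 = 6424
ΣP(Jan 2015)·Q(Jan 2015) = 10×50 + 5×96 + 34×5 + 19×101 + 18×133 = 500 + 480 + 170 + 1919 + 2394 = 5463
Index = 6424 / 5463 × 100 = 117.5911

117.6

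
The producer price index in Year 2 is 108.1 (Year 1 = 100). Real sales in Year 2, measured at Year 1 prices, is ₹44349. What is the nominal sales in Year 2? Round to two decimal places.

47941.27

Nominal = Real × (Index/100) = 44349 × (108.1/100)
        = 44349 × 1.081 = 47941.2690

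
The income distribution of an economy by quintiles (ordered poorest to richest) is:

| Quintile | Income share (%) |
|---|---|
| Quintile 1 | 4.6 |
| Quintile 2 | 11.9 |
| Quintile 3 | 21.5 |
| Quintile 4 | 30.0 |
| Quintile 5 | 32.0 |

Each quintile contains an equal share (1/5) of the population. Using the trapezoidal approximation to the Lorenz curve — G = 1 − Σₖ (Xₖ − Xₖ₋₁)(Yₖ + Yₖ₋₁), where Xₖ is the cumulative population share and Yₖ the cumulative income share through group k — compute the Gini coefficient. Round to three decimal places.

Cumulative income shares Yₖ: 0.0460, 0.1650, 0.3800, 0.6800, 1.0000
Σ (Xₖ−Xₖ₋₁)(Yₖ+Yₖ₋₁) = (1/5)(0.0460+0.0000) + (1/5)(0.1650+0.0460) + (1/5)(0.3800+0.1650) + (1/5)(0.6800+0.3800) + (1/5)(1.0000+0.6800)
  = 0.0092 + 0.0422 + 0.1090 + 0.2120 + 0.3360 = 0.7084
G = 1 − 0.7084 = 0.2916

0.292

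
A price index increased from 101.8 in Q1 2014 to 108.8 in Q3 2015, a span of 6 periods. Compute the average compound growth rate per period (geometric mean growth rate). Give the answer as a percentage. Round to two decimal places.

1.11%

Growth factor = (108.8/101.8)^(1/6) = (1.068762)^(1/6) = 1.011145
Growth rate = 1.011145 − 1 = 0.011145 = 1.1145%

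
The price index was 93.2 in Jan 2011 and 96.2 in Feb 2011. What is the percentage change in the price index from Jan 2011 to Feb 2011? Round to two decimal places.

Change = (96.2 − 93.2) / 93.2 × 100
       = 3.0 / 93.2 × 100 = 3.2189%

3.22%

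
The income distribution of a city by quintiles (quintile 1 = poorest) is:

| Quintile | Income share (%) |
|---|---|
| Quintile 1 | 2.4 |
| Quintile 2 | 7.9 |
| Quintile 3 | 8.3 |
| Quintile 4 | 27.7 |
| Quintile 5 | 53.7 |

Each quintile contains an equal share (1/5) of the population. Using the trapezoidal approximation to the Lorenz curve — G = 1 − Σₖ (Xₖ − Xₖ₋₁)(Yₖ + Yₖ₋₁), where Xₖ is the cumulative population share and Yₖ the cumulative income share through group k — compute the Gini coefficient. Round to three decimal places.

0.490

Cumulative income shares Yₖ: 0.0240, 0.1030, 0.1860, 0.4630, 1.0000
Σ (Xₖ−Xₖ₋₁)(Yₖ+Yₖ₋₁) = (1/5)(0.0240+0.0000) + (1/5)(0.1030+0.0240) + (1/5)(0.1860+0.1030) + (1/5)(0.4630+0.1860) + (1/5)(1.0000+0.4630)
  = 0.0048 + 0.0254 + 0.0578 + 0.1298 + 0.2926 = 0.5104
G = 1 − 0.5104 = 0.4896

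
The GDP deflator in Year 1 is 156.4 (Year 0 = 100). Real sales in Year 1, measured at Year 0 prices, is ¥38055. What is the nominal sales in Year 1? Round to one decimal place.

Nominal = Real × (Index/100) = 38055 × (156.4/100)
        = 38055 × 1.564 = 59518.0200

59518.0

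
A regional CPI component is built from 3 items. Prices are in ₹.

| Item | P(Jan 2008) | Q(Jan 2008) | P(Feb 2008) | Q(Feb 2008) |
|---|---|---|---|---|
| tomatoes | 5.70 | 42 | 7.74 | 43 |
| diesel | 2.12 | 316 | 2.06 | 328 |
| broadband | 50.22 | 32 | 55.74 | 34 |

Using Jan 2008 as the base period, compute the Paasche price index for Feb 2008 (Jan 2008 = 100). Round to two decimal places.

Paasche price index uses current-period quantities as weights.
ΣP(Feb 2008)·Q(Feb 2008) = 7.74×43 + 2.06×328 + 55.74×34 = 332.82 + 675.68 + 1895.16 = 2903.66
ΣP(Jan 2008)·Q(Feb 2008) = 5.70×43 + 2.12×328 + 50.22×34 = 245.1 + 695.36 + 1707.48 = 2647.94
Index = 2903.66 / 2647.94 × 100 = 109.6573

109.66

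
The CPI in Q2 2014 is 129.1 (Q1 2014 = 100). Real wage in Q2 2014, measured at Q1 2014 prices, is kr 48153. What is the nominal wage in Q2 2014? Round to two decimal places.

Nominal = Real × (Index/100) = 48153 × (129.1/100)
        = 48153 × 1.291 = 62165.5230

62165.52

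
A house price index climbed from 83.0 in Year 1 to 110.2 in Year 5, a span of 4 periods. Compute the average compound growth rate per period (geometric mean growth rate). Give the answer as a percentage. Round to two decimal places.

Growth factor = (110.2/83.0)^(1/4) = (1.327711)^(1/4) = 1.073435
Growth rate = 1.073435 − 1 = 0.073435 = 7.3435%

7.34%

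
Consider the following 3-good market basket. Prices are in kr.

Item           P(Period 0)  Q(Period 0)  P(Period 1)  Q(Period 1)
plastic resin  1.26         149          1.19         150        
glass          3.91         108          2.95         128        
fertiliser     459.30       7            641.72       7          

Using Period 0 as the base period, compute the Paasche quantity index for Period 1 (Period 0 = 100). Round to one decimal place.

Paasche quantity index uses current-period prices as weights.
ΣP(Period 1)·Q(Period 1) = 1.19×150 + 2.95×128 + 641.72×7 = 178.5 + 377.6 + 4492.04 = 5048.14
ΣP(Period 1)·Q(Period 0) = 1.19×149 + 2.95×108 + 641.72×7 = 177.31 + 318.6 + 4492.04 = 4987.95
Index = 5048.14 / 4987.95 × 100 = 101.2067

101.2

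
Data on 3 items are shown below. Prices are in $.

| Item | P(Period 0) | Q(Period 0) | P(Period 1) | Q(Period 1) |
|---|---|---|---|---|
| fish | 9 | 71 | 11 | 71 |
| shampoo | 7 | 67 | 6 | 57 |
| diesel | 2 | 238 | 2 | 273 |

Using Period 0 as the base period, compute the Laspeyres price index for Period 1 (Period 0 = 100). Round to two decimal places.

Laspeyres price index uses base-period quantities as weights.
ΣP(Period 1)·Q(Period 0) = 11×71 + 6×67 + 2×238 = 781 + 402 + 476 = 1659
ΣP(Period 0)·Q(Period 0) = 9×71 + 7×67 + 2×238 = 639 + 469 + 476 = 1584
Index = 1659 / 1584 × 100 = 104.7348

104.73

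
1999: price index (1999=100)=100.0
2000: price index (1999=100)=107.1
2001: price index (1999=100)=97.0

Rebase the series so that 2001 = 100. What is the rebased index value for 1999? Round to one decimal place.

Rebased(1999) = 100.0 / 97.0 × 100 = 103.0928

103.1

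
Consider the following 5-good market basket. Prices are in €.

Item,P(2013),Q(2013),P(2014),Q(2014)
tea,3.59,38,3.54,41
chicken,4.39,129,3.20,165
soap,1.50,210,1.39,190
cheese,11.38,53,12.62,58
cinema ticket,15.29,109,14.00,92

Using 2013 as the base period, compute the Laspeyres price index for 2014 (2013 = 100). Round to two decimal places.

92.29

Laspeyres price index uses base-period quantities as weights.
ΣP(2014)·Q(2013) = 3.54×38 + 3.20×129 + 1.39×210 + 12.62×53 + 14.00×109 = 134.52 + 412.8 + 291.9 + 668.86 + 1526 = 3034.08
ΣP(2013)·Q(2013) = 3.59×38 + 4.39×129 + 1.50×210 + 11.38×53 + 15.29×109 = 136.42 + 566.31 + 315 + 603.14 + 1666.61 = 3287.48
Index = 3034.08 / 3287.48 × 100 = 92.2920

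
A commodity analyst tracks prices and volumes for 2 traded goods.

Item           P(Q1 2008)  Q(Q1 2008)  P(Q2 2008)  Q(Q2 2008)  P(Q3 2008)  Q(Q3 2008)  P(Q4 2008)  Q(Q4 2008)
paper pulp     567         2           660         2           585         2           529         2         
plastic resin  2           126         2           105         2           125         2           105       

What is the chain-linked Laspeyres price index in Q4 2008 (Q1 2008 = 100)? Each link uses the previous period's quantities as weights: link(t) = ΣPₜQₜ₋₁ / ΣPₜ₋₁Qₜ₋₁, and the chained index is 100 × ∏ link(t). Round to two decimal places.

94.23

Link Q1 2008→Q2 2008:
ΣP(Q2 2008)Q(Q1 2008) = 660×2 + 2×126 = 1320 + 252 = 1572
ΣP(Q1 2008)Q(Q1 2008) = 567×2 + 2×126 = 1134 + 252 = 1386
link = 1572/1386 = 1.134199
Link Q2 2008→Q3 2008:
ΣP(Q3 2008)Q(Q2 2008) = 585×2 + 2×105 = 1170 + 210 = 1380
ΣP(Q2 2008)Q(Q2 2008) = 660×2 + 2×105 = 1320 + 210 = 1530
link = 1380/1530 = 0.901961
Link Q3 2008→Q4 2008:
ΣP(Q4 2008)Q(Q3 2008) = 529×2 + 2×125 = 1058 + 250 = 1308
ΣP(Q3 2008)Q(Q3 2008) = 585×2 + 2×125 = 1170 + 250 = 1420
link = 1308/1420 = 0.921127
Chained index = 100 × 1.134199 × 0.901961 × 0.921127 = 94.2316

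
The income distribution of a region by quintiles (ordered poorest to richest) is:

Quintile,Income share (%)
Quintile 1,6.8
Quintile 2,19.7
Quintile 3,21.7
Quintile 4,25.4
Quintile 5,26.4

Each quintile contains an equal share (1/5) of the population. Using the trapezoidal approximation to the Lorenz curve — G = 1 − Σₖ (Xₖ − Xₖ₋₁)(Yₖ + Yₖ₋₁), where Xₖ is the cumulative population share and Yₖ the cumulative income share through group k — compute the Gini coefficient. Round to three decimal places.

Cumulative income shares Yₖ: 0.0680, 0.2650, 0.4820, 0.7360, 1.0000
Σ (Xₖ−Xₖ₋₁)(Yₖ+Yₖ₋₁) = (1/5)(0.0680+0.0000) + (1/5)(0.2650+0.0680) + (1/5)(0.4820+0.2650) + (1/5)(0.7360+0.4820) + (1/5)(1.0000+0.7360)
  = 0.0136 + 0.0666 + 0.1494 + 0.2436 + 0.3472 = 0.8204
G = 1 − 0.8204 = 0.1796

0.180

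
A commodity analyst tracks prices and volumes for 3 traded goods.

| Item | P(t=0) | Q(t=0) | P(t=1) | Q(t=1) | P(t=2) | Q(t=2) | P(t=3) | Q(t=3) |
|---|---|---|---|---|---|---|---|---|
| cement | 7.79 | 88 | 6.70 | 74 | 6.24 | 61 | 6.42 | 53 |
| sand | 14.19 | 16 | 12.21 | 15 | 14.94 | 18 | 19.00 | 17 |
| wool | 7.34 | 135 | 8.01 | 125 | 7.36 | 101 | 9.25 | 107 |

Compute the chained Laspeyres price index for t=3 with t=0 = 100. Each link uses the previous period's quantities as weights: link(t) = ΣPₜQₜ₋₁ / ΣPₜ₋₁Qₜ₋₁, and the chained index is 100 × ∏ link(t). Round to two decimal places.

112.21

Link t=0→t=1:
ΣP(t=1)Q(t=0) = 6.70×88 + 12.21×16 + 8.01×135 = 589.6 + 195.36 + 1081.35 = 1866.31
ΣP(t=0)Q(t=0) = 7.79×88 + 14.19×16 + 7.34×135 = 685.52 + 227.04 + 990.9 = 1903.46
link = 1866.31/1903.46 = 0.980483
Link t=1→t=2:
ΣP(t=2)Q(t=1) = 6.24×74 + 14.94×15 + 7.36×125 = 461.76 + 224.1 + 920 = 1605.86
ΣP(t=1)Q(t=1) = 6.70×74 + 12.21×15 + 8.01×125 = 495.8 + 183.15 + 1001.25 = 1680.2
link = 1605.86/1680.2 = 0.955755
Link t=2→t=3:
ΣP(t=3)Q(t=2) = 6.42×61 + 19.00×18 + 9.25×101 = 391.62 + 342 + 934.25 = 1667.87
ΣP(t=2)Q(t=2) = 6.24×61 + 14.94×18 + 7.36×101 = 380.64 + 268.92 + 743.36 = 1392.92
link = 1667.87/1392.92 = 1.197391
Chained index = 100 × 0.980483 × 0.955755 × 1.197391 = 112.2077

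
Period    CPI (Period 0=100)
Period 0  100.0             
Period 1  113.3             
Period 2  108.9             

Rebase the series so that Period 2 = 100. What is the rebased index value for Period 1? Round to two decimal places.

Rebased(Period 1) = 113.3 / 108.9 × 100 = 104.0404

104.04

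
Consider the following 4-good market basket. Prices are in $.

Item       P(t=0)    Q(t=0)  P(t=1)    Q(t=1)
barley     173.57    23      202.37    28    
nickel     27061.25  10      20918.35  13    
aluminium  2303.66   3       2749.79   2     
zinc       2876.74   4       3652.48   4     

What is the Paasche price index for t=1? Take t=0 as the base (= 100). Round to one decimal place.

Paasche price index uses current-period quantities as weights.
ΣP(t=1)·Q(t=1) = 202.37×28 + 20918.35×13 + 2749.79×2 + 3652.48×4 = 5666.36 + 271938.55 + 5499.58 + 14609.92 = 297714.41
ΣP(t=0)·Q(t=1) = 173.57×28 + 27061.25×13 + 2303.66×2 + 2876.74×4 = 4859.96 + 351796.25 + 4607.32 + 11506.96 = 372770.49
Index = 297714.41 / 372770.49 × 100 = 79.8653

79.9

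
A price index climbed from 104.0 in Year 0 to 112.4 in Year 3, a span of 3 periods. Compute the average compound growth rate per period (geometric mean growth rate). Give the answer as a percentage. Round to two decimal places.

Growth factor = (112.4/104.0)^(1/3) = (1.080769)^(1/3) = 1.026229
Growth rate = 1.026229 − 1 = 0.026229 = 2.6229%

2.62%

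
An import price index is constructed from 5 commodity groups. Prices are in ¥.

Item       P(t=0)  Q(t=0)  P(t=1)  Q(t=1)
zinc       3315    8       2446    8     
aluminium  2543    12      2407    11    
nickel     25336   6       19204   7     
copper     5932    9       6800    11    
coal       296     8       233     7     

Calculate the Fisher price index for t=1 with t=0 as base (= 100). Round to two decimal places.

85.75

Laspeyres component (base-period weights):
ΣP(t=1)Q(t=0) = 2446×8 + 2407×12 + 19204×6 + 6800×9 + 233×8 = 19568 + 28884 + 115224 + 61200 + 1864 = 226740
ΣP(t=0)Q(t=0) = 3315×8 + 2543×12 + 25336×6 + 5932×9 + 296×8 = 26520 + 30516 + 152016 + 53388 + 2368 = 264808
L = 226740 / 264808 × 100 = 85.6243
Paasche component (current-period weights):
ΣP(t=1)Q(t=1) = 2446×8 + 2407×11 + 19204×7 + 6800×11 + 233×7 = 19568 + 26477 + 134428 + 74800 + 1631 = 256904
ΣP(t=0)Q(t=1) = 3315×8 + 2543×11 + 25336×7 + 5932×11 + 296×7 = 26520 + 27973 + 177352 + 65252 + 2072 = 299169
P = 256904 / 299169 × 100 = 85.8725
Fisher = √(L × P) = √(85.6243 × 85.8725) = 85.7483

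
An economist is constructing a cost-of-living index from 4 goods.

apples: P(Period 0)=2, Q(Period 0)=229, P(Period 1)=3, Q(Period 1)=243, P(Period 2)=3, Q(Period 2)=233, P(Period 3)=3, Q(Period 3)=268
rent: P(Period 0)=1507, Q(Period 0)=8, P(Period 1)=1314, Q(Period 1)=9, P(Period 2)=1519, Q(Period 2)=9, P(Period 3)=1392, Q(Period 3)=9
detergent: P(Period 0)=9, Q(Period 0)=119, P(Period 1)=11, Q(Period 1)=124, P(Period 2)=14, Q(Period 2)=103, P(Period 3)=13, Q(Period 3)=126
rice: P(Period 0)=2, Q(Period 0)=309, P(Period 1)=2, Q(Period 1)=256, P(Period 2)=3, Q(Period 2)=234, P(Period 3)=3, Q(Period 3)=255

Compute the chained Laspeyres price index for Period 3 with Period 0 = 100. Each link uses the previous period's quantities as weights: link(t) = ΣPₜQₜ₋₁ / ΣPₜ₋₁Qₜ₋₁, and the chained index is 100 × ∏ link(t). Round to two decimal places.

Link Period 0→Period 1:
ΣP(Period 1)Q(Period 0) = 3×229 + 1314×8 + 11×119 + 2×309 = 687 + 10512 + 1309 + 618 = 13126
ΣP(Period 0)Q(Period 0) = 2×229 + 1507×8 + 9×119 + 2×309 = 458 + 12056 + 1071 + 618 = 14203
link = 13126/14203 = 0.924171
Link Period 1→Period 2:
ΣP(Period 2)Q(Period 1) = 3×243 + 1519×9 + 14×124 + 3×256 = 729 + 13671 + 1736 + 768 = 16904
ΣP(Period 1)Q(Period 1) = 3×243 + 1314×9 + 11×124 + 2×256 = 729 + 11826 + 1364 + 512 = 14431
link = 16904/14431 = 1.171367
Link Period 2→Period 3:
ΣP(Period 3)Q(Period 2) = 3×233 + 1392×9 + 13×103 + 3×234 = 699 + 12528 + 1339 + 702 = 15268
ΣP(Period 2)Q(Period 2) = 3×233 + 1519×9 + 14×103 + 3×234 = 699 + 13671 + 1442 + 702 = 16514
link = 15268/16514 = 0.924549
Chained index = 100 × 0.924171 × 1.171367 × 0.924549 = 100.0864

100.09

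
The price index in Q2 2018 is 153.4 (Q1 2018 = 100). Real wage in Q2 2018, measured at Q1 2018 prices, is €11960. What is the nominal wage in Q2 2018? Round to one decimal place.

18346.6

Nominal = Real × (Index/100) = 11960 × (153.4/100)
        = 11960 × 1.534 = 18346.6400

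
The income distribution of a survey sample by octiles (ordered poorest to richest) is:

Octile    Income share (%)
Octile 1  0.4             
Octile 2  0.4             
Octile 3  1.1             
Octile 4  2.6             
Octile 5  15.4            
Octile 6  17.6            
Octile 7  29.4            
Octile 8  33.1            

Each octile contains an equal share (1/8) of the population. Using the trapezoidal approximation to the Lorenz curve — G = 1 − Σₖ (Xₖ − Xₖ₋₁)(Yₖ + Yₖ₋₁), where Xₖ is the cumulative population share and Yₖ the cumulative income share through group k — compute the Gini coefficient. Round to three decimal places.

0.545

Cumulative income shares Yₖ: 0.0040, 0.0080, 0.0190, 0.0450, 0.1990, 0.3750, 0.6690, 1.0000
Σ (Xₖ−Xₖ₋₁)(Yₖ+Yₖ₋₁) = (1/8)(0.0040+0.0000) + (1/8)(0.0080+0.0040) + (1/8)(0.0190+0.0080) + (1/8)(0.0450+0.0190) + (1/8)(0.1990+0.0450) + (1/8)(0.3750+0.1990) + (1/8)(0.6690+0.3750) + (1/8)(1.0000+0.6690)
  = 0.0005 + 0.0015 + 0.0034 + 0.0080 + 0.0305 + 0.0718 + 0.1305 + 0.2086 = 0.4548
G = 1 − 0.4548 = 0.5453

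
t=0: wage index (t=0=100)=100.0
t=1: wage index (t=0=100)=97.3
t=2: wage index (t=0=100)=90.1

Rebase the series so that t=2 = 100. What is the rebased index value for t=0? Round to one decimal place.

111.0

Rebased(t=0) = 100.0 / 90.1 × 100 = 110.9878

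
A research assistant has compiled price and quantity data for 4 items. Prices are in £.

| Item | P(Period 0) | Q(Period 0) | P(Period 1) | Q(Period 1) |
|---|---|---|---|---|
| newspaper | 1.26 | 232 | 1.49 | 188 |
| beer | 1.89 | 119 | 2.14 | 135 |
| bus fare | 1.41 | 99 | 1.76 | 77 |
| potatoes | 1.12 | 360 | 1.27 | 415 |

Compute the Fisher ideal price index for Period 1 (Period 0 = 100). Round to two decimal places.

Laspeyres component (base-period weights):
ΣP(Period 1)Q(Period 0) = 1.49×232 + 2.14×119 + 1.76×99 + 1.27×360 = 345.68 + 254.66 + 174.24 + 457.2 = 1231.78
ΣP(Period 0)Q(Period 0) = 1.26×232 + 1.89×119 + 1.41×99 + 1.12×360 = 292.32 + 224.91 + 139.59 + 403.2 = 1060.02
L = 1231.78 / 1060.02 × 100 = 116.2035
Paasche component (current-period weights):
ΣP(Period 1)Q(Period 1) = 1.49×188 + 2.14×135 + 1.76×77 + 1.27×415 = 280.12 + 288.9 + 135.52 + 527.05 = 1231.59
ΣP(Period 0)Q(Period 1) = 1.26×188 + 1.89×135 + 1.41×77 + 1.12×415 = 236.88 + 255.15 + 108.57 + 464.8 = 1065.4
P = 1231.59 / 1065.4 × 100 = 115.5988
Fisher = √(L × P) = √(116.2035 × 115.5988) = 115.9008

115.90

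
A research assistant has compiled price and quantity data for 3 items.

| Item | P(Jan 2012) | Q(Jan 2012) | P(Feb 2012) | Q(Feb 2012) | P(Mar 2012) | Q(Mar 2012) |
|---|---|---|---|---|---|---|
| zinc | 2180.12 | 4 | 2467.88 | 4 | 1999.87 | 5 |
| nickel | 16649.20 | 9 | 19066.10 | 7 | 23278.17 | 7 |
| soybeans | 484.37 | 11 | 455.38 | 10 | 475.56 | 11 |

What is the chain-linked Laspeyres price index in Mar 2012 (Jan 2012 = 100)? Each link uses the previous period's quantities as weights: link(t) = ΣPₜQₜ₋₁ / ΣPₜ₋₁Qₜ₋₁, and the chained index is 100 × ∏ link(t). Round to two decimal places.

Link Jan 2012→Feb 2012:
ΣP(Feb 2012)Q(Jan 2012) = 2467.88×4 + 19066.10×9 + 455.38×11 = 9871.52 + 171594.9 + 5009.18 = 186475.6
ΣP(Jan 2012)Q(Jan 2012) = 2180.12×4 + 16649.20×9 + 484.37×11 = 8720.48 + 149842.8 + 5328.07 = 163891.35
link = 186475.6/163891.35 = 1.137800
Link Feb 2012→Mar 2012:
ΣP(Mar 2012)Q(Feb 2012) = 1999.87×4 + 23278.17×7 + 475.56×10 = 7999.48 + 162947.19 + 4755.6 = 175702.27
ΣP(Feb 2012)Q(Feb 2012) = 2467.88×4 + 19066.10×7 + 455.38×10 = 9871.52 + 133462.7 + 4553.8 = 147888.02
link = 175702.27/147888.02 = 1.188076
Chained index = 100 × 1.137800 × 1.188076 = 135.1794

135.18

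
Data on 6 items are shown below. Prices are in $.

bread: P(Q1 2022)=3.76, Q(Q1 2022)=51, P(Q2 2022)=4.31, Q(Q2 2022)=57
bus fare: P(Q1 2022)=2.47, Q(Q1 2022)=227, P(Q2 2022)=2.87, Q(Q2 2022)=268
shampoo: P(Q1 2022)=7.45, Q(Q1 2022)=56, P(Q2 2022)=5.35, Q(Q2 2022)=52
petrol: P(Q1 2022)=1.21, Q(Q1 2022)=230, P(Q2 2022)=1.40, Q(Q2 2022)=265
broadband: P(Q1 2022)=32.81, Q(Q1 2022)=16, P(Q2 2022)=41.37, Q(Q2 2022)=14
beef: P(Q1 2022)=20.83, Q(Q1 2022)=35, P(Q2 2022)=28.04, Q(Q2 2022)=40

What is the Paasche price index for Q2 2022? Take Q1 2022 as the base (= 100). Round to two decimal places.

Paasche price index uses current-period quantities as weights.
ΣP(Q2 2022)·Q(Q2 2022) = 4.31×57 + 2.87×268 + 5.35×52 + 1.40×265 + 41.37×14 + 28.04×40 = 245.67 + 769.16 + 278.2 + 371 + 579.18 + 1121.6 = 3364.81
ΣP(Q1 2022)·Q(Q2 2022) = 3.76×57 + 2.47×268 + 7.45×52 + 1.21×265 + 32.81×14 + 20.83×40 = 214.32 + 661.96 + 387.4 + 320.65 + 459.34 + 833.2 = 2876.87
Index = 3364.81 / 2876.87 × 100 = 116.9608

116.96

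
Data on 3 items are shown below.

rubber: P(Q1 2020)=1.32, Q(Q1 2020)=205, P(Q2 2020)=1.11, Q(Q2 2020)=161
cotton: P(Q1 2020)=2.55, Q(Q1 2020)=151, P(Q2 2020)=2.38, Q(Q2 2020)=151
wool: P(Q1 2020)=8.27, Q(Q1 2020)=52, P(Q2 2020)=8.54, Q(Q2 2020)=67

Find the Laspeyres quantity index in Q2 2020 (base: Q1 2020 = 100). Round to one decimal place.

106.1

Laspeyres quantity index uses base-period prices as weights.
ΣP(Q1 2020)·Q(Q2 2020) = 1.32×161 + 2.55×151 + 8.27×67 = 212.52 + 385.05 + 554.09 = 1151.66
ΣP(Q1 2020)·Q(Q1 2020) = 1.32×205 + 2.55×151 + 8.27×52 = 270.6 + 385.05 + 430.04 = 1085.69
Index = 1151.66 / 1085.69 × 100 = 106.0763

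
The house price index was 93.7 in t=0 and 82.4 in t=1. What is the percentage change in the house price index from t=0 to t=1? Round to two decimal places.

Change = (82.4 − 93.7) / 93.7 × 100
       = -11.3 / 93.7 × 100 = -12.0598%

-12.06%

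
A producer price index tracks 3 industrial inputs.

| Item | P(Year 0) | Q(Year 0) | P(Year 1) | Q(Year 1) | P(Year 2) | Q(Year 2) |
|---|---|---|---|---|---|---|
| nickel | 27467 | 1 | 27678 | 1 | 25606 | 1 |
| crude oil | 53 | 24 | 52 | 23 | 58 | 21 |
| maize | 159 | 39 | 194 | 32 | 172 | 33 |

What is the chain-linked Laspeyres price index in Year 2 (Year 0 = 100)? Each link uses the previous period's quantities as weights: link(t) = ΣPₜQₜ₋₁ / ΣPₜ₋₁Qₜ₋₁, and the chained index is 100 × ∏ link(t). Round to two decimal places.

96.59

Link Year 0→Year 1:
ΣP(Year 1)Q(Year 0) = 27678×1 + 52×24 + 194×39 = 27678 + 1248 + 7566 = 36492
ΣP(Year 0)Q(Year 0) = 27467×1 + 53×24 + 159×39 = 27467 + 1272 + 6201 = 34940
link = 36492/34940 = 1.044419
Link Year 1→Year 2:
ΣP(Year 2)Q(Year 1) = 25606×1 + 58×23 + 172×32 = 25606 + 1334 + 5504 = 32444
ΣP(Year 1)Q(Year 1) = 27678×1 + 52×23 + 194×32 = 27678 + 1196 + 6208 = 35082
link = 32444/35082 = 0.924805
Chained index = 100 × 1.044419 × 0.924805 = 96.5884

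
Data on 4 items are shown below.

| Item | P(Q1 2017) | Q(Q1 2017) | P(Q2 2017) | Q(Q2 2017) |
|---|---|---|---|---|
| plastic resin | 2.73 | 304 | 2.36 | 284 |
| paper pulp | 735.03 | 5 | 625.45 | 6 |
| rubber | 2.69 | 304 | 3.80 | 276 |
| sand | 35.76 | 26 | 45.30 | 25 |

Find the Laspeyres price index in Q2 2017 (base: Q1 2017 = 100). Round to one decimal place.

Laspeyres price index uses base-period quantities as weights.
ΣP(Q2 2017)·Q(Q1 2017) = 2.36×304 + 625.45×5 + 3.80×304 + 45.30×26 = 717.44 + 3127.25 + 1155.2 + 1177.8 = 6177.69
ΣP(Q1 2017)·Q(Q1 2017) = 2.73×304 + 735.03×5 + 2.69×304 + 35.76×26 = 829.92 + 3675.15 + 817.76 + 929.76 = 6252.59
Index = 6177.69 / 6252.59 × 100 = 98.8021

98.8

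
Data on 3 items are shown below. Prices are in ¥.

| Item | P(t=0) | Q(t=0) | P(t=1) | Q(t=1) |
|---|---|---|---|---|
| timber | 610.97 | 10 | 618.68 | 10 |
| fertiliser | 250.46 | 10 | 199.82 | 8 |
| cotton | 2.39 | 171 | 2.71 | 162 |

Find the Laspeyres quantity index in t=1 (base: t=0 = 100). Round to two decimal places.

94.21

Laspeyres quantity index uses base-period prices as weights.
ΣP(t=0)·Q(t=1) = 610.97×10 + 250.46×8 + 2.39×162 = 6109.7 + 2003.68 + 387.18 = 8500.56
ΣP(t=0)·Q(t=0) = 610.97×10 + 250.46×10 + 2.39×171 = 6109.7 + 2504.6 + 408.69 = 9022.99
Index = 8500.56 / 9022.99 × 100 = 94.2100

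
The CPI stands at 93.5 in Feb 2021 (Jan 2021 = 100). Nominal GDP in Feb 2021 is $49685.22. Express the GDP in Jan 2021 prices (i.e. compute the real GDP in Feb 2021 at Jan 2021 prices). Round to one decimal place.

53139.3

Real = Nominal ÷ (Index/100) = 49685.22 ÷ (93.5/100)
     = 49685.22 ÷ 0.935 = 53139.2727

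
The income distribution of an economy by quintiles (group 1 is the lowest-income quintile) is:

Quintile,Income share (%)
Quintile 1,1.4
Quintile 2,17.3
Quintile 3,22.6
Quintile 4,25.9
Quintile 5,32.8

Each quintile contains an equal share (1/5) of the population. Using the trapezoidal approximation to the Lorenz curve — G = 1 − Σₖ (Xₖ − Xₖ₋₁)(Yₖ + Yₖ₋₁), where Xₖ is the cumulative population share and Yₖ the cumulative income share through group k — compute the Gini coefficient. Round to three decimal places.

0.286

Cumulative income shares Yₖ: 0.0140, 0.1870, 0.4130, 0.6720, 1.0000
Σ (Xₖ−Xₖ₋₁)(Yₖ+Yₖ₋₁) = (1/5)(0.0140+0.0000) + (1/5)(0.1870+0.0140) + (1/5)(0.4130+0.1870) + (1/5)(0.6720+0.4130) + (1/5)(1.0000+0.6720)
  = 0.0028 + 0.0402 + 0.1200 + 0.2170 + 0.3344 = 0.7144
G = 1 − 0.7144 = 0.2856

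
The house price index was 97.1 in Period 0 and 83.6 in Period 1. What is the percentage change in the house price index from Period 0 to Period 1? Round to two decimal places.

Change = (83.6 − 97.1) / 97.1 × 100
       = -13.5 / 97.1 × 100 = -13.9032%

-13.90%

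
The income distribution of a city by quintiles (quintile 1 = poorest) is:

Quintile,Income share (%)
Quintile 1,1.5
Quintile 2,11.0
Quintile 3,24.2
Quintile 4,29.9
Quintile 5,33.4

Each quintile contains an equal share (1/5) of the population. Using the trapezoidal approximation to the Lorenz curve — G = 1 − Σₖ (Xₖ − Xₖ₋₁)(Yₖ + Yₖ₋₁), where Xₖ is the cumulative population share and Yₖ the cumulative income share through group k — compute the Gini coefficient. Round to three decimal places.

Cumulative income shares Yₖ: 0.0150, 0.1250, 0.3670, 0.6660, 1.0000
Σ (Xₖ−Xₖ₋₁)(Yₖ+Yₖ₋₁) = (1/5)(0.0150+0.0000) + (1/5)(0.1250+0.0150) + (1/5)(0.3670+0.1250) + (1/5)(0.6660+0.3670) + (1/5)(1.0000+0.6660)
  = 0.0030 + 0.0280 + 0.0984 + 0.2066 + 0.3332 = 0.6692
G = 1 − 0.6692 = 0.3308

0.331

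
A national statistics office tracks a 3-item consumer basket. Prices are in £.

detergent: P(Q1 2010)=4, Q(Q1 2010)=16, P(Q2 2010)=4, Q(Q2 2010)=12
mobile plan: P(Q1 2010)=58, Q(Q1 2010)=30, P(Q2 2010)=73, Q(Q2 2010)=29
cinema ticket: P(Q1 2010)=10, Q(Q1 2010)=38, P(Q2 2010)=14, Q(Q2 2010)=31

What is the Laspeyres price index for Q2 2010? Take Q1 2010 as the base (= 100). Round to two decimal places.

127.56

Laspeyres price index uses base-period quantities as weights.
ΣP(Q2 2010)·Q(Q1 2010) = 4×16 + 73×30 + 14×38 = 64 + 2190 + 532 = 2786
ΣP(Q1 2010)·Q(Q1 2010) = 4×16 + 58×30 + 10×38 = 64 + 1740 + 380 = 2184
Index = 2786 / 2184 × 100 = 127.5641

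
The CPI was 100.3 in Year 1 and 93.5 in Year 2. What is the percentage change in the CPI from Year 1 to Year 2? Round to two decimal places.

-6.78%

Change = (93.5 − 100.3) / 100.3 × 100
       = -6.8 / 100.3 × 100 = -6.7797%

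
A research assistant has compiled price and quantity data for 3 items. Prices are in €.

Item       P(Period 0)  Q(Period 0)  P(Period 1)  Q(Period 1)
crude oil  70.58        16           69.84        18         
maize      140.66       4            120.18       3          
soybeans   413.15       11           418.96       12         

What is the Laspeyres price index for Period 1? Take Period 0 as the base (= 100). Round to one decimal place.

99.5

Laspeyres price index uses base-period quantities as weights.
ΣP(Period 1)·Q(Period 0) = 69.84×16 + 120.18×4 + 418.96×11 = 1117.44 + 480.72 + 4608.56 = 6206.72
ΣP(Period 0)·Q(Period 0) = 70.58×16 + 140.66×4 + 413.15×11 = 1129.28 + 562.64 + 4544.65 = 6236.57
Index = 6206.72 / 6236.57 × 100 = 99.5214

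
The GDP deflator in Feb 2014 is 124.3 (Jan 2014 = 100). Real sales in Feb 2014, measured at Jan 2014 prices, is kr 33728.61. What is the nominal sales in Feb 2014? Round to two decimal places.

Nominal = Real × (Index/100) = 33728.61 × (124.3/100)
        = 33728.61 × 1.243 = 41924.6622

41924.66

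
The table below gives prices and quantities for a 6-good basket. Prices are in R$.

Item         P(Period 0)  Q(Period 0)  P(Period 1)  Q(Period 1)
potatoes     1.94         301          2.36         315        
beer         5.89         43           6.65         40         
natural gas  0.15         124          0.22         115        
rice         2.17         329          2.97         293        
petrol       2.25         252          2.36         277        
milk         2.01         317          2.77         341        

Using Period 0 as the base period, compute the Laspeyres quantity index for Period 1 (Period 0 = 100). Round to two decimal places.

101.24

Laspeyres quantity index uses base-period prices as weights.
ΣP(Period 0)·Q(Period 1) = 1.94×315 + 5.89×40 + 0.15×115 + 2.17×293 + 2.25×277 + 2.01×341 = 611.1 + 235.6 + 17.25 + 635.81 + 623.25 + 685.41 = 2808.42
ΣP(Period 0)·Q(Period 0) = 1.94×301 + 5.89×43 + 0.15×124 + 2.17×329 + 2.25×252 + 2.01×317 = 583.94 + 253.27 + 18.6 + 713.93 + 567 + 637.17 = 2773.91
Index = 2808.42 / 2773.91 × 100 = 101.2441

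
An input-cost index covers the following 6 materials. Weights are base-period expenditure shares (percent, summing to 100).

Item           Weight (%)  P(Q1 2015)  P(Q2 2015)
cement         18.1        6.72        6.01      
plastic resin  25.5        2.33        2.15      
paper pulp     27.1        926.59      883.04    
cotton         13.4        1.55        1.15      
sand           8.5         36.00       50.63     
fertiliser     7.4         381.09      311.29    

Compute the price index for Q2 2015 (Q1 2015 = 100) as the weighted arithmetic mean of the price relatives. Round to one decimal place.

cement: 18.1 × (6.01/6.72) = 18.1 × 0.894345 = 16.1876
plastic resin: 25.5 × (2.15/2.33) = 25.5 × 0.922747 = 23.5300
paper pulp: 27.1 × (883.04/926.59) = 27.1 × 0.953000 = 25.8263
cotton: 13.4 × (1.15/1.55) = 13.4 × 0.741935 = 9.9419
sand: 8.5 × (50.63/36.00) = 8.5 × 1.406389 = 11.9543
fertiliser: 7.4 × (311.29/381.09) = 7.4 × 0.816841 = 6.0446
Index = Σ wᵢ·(p₁ᵢ/p₀ᵢ) = 16.1876 + 23.5300 + 25.8263 + 9.9419 + 11.9543 + 6.0446 = 93.4848

93.5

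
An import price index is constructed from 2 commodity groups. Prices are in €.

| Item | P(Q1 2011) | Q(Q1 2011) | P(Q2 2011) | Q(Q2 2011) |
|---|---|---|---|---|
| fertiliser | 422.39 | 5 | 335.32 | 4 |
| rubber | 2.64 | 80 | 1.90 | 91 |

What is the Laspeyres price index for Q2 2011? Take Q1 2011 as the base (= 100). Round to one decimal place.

Laspeyres price index uses base-period quantities as weights.
ΣP(Q2 2011)·Q(Q1 2011) = 335.32×5 + 1.90×80 = 1676.6 + 152 = 1828.6
ΣP(Q1 2011)·Q(Q1 2011) = 422.39×5 + 2.64×80 = 2111.95 + 211.2 = 2323.15
Index = 1828.6 / 2323.15 × 100 = 78.7121

78.7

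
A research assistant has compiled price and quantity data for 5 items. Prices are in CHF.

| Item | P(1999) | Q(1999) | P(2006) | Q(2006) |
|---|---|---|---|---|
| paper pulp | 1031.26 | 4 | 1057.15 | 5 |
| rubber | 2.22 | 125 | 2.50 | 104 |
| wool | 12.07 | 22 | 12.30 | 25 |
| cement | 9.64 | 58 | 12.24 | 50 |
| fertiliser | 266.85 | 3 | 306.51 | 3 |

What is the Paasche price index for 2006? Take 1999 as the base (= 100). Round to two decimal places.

Paasche price index uses current-period quantities as weights.
ΣP(2006)·Q(2006) = 1057.15×5 + 2.50×104 + 12.30×25 + 12.24×50 + 306.51×3 = 5285.75 + 260 + 307.5 + 612 + 919.53 = 7384.78
ΣP(1999)·Q(2006) = 1031.26×5 + 2.22×104 + 12.07×25 + 9.64×50 + 266.85×3 = 5156.3 + 230.88 + 301.75 + 482 + 800.55 = 6971.48
Index = 7384.78 / 6971.48 × 100 = 105.9284

105.93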